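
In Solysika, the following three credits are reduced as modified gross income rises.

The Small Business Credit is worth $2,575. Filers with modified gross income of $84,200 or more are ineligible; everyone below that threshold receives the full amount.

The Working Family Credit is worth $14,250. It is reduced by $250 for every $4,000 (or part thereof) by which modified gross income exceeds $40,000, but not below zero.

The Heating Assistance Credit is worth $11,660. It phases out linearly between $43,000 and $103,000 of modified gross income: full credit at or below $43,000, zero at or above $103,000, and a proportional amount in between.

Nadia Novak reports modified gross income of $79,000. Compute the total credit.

$18,989

Small Business Credit: $79,000 is below the $84,200 cutoff, so the full $2,575 applies.
Working Family Credit: income exceeds $40,000 by $39,000, which is 10 full-or-partial $4,000 increments; reduction = 10 × $250 = $2,500, leaving $11,750.
Heating Assistance Credit: $79,000 is $36,000 into a $60,000 phase-out range, leaving 24,000/60,000 of the credit: $11,660 × 24,000/60,000 = $4,664.
Total: $2,575 + $11,750 + $4,664 = $18,989.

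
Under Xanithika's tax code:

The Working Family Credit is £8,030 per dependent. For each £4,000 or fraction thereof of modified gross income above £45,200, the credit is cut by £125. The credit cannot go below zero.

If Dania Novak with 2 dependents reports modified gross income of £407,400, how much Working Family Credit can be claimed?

£4,685

Working Family Credit: base = 2 × £8,030 = £16,060. income exceeds £45,200 by £362,200, which is 91 full-or-partial £4,000 increments; reduction = 91 × £125 = £11,375, leaving £4,685.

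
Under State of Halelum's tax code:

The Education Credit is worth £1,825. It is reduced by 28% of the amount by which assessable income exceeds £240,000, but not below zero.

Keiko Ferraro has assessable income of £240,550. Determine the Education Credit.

Education Credit: 28% of the £550 excess over £240,000 is £154; credit = £1,825 − £154 = £1,671.

£1,671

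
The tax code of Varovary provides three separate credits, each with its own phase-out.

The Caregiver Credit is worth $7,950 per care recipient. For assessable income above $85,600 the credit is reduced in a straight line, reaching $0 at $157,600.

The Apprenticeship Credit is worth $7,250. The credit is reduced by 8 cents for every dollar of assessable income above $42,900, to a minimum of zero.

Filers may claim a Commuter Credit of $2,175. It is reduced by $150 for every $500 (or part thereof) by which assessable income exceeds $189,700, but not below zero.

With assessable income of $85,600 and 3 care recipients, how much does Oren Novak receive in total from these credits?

$29,859

Caregiver Credit: base = 3 × $7,950 = $23,850. $85,600 is at or below the $85,600 threshold, so the full $23,850 applies.
Apprenticeship Credit: 8% of the $42,700 excess over $42,900 is $3,416; credit = $7,250 − $3,416 = $3,834.
Commuter Credit: $85,600 is at or below the $189,700 threshold, so the full $2,175 applies.
Total: $23,850 + $3,834 + $2,175 = $29,859.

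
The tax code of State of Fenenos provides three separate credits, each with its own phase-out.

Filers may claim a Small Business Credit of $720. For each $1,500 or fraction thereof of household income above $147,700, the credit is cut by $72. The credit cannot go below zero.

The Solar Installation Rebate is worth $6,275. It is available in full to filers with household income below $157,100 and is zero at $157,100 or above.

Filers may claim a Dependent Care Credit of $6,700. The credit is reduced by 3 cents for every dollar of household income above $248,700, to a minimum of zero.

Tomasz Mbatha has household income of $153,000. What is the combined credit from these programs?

Small Business Credit: income exceeds $147,700 by $5,300, which is 4 full-or-partial $1,500 increments; reduction = 4 × $72 = $288, leaving $432.
Solar Installation Rebate: $153,000 is below the $157,100 cutoff, so the full $6,275 applies.
Dependent Care Credit: $153,000 is at or below the $248,700 threshold, so the full $6,700 applies.
Total: $432 + $6,275 + $6,700 = $13,407.

$13,407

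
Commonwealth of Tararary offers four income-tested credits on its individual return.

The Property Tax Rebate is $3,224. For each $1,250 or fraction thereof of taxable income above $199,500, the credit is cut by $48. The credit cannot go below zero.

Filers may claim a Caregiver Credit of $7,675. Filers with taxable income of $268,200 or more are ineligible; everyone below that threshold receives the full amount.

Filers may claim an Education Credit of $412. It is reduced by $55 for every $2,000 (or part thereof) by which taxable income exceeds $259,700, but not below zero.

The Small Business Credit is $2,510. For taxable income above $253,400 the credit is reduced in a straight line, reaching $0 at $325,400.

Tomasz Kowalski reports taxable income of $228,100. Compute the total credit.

$12,717

Property Tax Rebate: income exceeds $199,500 by $28,600, which is 23 full-or-partial $1,250 increments; reduction = 23 × $48 = $1,104, leaving $2,120.
Caregiver Credit: $228,100 is below the $268,200 cutoff, so the full $7,675 applies.
Education Credit: $228,100 is at or below the $259,700 threshold, so the full $412 applies.
Small Business Credit: $228,100 is at or below the $253,400 threshold, so the full $2,510 applies.
Total: $2,120 + $7,675 + $412 + $2,510 = $12,717.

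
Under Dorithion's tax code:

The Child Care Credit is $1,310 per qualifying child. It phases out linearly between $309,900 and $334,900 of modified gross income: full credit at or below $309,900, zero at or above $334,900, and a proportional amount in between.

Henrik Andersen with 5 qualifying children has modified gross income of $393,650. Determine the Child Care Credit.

$0

Child Care Credit: base = 5 × $1,310 = $6,550. $393,650 is at or above $334,900, so the credit is $0.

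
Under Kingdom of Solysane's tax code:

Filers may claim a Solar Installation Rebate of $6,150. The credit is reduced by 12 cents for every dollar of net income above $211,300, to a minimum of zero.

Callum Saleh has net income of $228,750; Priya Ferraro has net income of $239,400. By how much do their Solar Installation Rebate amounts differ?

Callum ($228,750): Solar Installation Rebate: 12% of the $17,450 excess over $211,300 is $2,094; credit = $6,150 − $2,094 = $4,056.
Priya ($239,400): Solar Installation Rebate: 12% of the $28,100 excess over $211,300 is $3,372; credit = $6,150 − $3,372 = $2,778.
Difference: |$4,056 − $2,778| = $1,278.

$1,278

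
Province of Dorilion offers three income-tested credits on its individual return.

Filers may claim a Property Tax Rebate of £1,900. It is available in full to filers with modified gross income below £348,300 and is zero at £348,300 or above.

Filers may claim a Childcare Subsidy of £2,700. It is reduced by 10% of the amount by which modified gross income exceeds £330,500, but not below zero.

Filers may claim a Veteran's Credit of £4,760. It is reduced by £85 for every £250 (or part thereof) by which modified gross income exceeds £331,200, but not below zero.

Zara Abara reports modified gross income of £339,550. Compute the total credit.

Property Tax Rebate: £339,550 is below the £348,300 cutoff, so the full £1,900 applies.
Childcare Subsidy: 10% of the £9,050 excess over £330,500 is £905; credit = £2,700 − £905 = £1,795.
Veteran's Credit: income exceeds £331,200 by £8,350, which is 34 full-or-partial £250 increments; reduction = 34 × £85 = £2,890, leaving £1,870.
Total: £1,900 + £1,795 + £1,870 = £5,565.

£5,565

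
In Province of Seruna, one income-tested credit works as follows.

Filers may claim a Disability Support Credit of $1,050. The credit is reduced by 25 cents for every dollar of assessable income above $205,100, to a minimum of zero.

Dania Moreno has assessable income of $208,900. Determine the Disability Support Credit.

$100

Disability Support Credit: 25% of the $3,800 excess over $205,100 is $950; credit = $1,050 − $950 = $100.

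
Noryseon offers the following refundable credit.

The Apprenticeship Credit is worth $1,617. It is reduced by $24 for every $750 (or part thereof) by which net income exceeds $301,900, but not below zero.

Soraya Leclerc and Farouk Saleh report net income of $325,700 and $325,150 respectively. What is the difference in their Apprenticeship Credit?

Soraya ($325,700): Apprenticeship Credit: income exceeds $301,900 by $23,800, which is 32 full-or-partial $750 increments; reduction = 32 × $24 = $768, leaving $849.
Farouk ($325,150): Apprenticeship Credit: income exceeds $301,900 by $23,250, which is 31 full-or-partial $750 increments; reduction = 31 × $24 = $744, leaving $873.
Difference: |$849 − $873| = $24.

$24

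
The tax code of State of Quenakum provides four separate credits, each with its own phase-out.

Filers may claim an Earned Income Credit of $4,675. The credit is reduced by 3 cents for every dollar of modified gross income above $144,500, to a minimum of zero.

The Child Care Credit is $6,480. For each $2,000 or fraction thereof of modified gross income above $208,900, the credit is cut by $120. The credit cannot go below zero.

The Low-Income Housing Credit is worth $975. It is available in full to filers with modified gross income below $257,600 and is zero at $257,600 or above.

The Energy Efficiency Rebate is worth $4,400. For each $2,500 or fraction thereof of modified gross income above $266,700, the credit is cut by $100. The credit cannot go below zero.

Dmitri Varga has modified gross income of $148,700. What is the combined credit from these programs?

Earned Income Credit: 3% of the $4,200 excess over $144,500 is $126; credit = $4,675 − $126 = $4,549.
Child Care Credit: $148,700 is at or below the $208,900 threshold, so the full $6,480 applies.
Low-Income Housing Credit: $148,700 is below the $257,600 cutoff, so the full $975 applies.
Energy Efficiency Rebate: $148,700 is at or below the $266,700 threshold, so the full $4,400 applies.
Total: $4,549 + $6,480 + $975 + $4,400 = $16,404.

$16,404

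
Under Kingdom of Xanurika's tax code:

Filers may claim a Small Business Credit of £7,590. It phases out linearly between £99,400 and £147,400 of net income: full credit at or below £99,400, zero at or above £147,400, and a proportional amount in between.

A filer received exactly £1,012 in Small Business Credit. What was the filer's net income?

£1,012 is 1,012/7,590 of the full £7,590, so 6,578/7,590 of the £48,000 range has been used: income = £99,400 + £48,000 × 6,578/7,590 = £141,000.

£141,000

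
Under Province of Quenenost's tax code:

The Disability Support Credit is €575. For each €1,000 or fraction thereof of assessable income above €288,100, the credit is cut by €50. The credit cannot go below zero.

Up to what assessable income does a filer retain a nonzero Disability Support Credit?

€299,100

After 11 increments the reduction is 11 × €50 = €550, leaving €25; one more increment wipes it out. Increment 11 ends at excess 11 × €1,000 = €11,000, so the highest qualifying income is €288,100 + €11,000 = €299,100.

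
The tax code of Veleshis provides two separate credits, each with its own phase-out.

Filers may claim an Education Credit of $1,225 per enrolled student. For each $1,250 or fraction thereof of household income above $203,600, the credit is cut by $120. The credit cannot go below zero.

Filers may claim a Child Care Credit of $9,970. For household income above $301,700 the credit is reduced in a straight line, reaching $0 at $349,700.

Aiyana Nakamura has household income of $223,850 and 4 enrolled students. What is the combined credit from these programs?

Education Credit: base = 4 × $1,225 = $4,900. income exceeds $203,600 by $20,250, which is 17 full-or-partial $1,250 increments; reduction = 17 × $120 = $2,040, leaving $2,860.
Child Care Credit: $223,850 is at or below the $301,700 threshold, so the full $9,970 applies.
Total: $2,860 + $9,970 = $12,830.

$12,830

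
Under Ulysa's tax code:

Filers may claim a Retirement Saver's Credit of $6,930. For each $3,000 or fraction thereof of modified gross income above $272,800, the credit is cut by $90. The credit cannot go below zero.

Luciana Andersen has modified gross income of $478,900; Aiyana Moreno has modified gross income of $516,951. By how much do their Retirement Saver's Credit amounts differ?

Luciana ($478,900): Retirement Saver's Credit: income exceeds $272,800 by $206,100, which is 69 full-or-partial $3,000 increments; reduction = 69 × $90 = $6,210, leaving $720.
Aiyana ($516,951): Retirement Saver's Credit: income exceeds $272,800 by $244,151 → 82 increments × $90 = $7,380 ≥ base, so the credit is $0.
Difference: |$720 − $0| = $720.

$720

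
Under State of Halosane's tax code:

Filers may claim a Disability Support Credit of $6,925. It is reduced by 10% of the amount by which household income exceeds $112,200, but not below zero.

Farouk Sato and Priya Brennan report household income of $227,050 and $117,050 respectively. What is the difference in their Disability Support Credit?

$6,440

Farouk ($227,050): Disability Support Credit: 10% of the $114,850 excess over $112,200 is $11,485 ≥ base, so the credit is $0.
Priya ($117,050): Disability Support Credit: 10% of the $4,850 excess over $112,200 is $485; credit = $6,925 − $485 = $6,440.
Difference: |$0 − $6,440| = $6,440.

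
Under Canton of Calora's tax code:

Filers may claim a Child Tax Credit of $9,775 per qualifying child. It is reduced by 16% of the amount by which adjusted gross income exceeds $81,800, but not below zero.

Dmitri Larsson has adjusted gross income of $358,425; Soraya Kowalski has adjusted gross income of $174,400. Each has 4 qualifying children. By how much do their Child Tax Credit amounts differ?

$24,284

Dmitri ($358,425): Child Tax Credit: base = 4 × $9,775 = $39,100. 16% of the $276,625 excess over $81,800 is $44,260 ≥ base, so the credit is $0.
Soraya ($174,400): Child Tax Credit: base = 4 × $9,775 = $39,100. 16% of the $92,600 excess over $81,800 is $14,816; credit = $39,100 − $14,816 = $24,284.
Difference: |$0 − $24,284| = $24,284.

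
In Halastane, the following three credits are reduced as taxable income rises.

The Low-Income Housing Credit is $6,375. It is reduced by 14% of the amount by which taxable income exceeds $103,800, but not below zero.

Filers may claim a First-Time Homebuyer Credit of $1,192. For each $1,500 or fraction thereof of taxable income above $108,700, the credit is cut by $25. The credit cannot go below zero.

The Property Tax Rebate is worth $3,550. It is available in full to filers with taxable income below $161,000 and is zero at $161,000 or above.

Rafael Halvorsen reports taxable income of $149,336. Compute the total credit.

Low-Income Housing Credit: 14% of the $45,536 excess over $103,800 is $6,375.04 ≥ base, so the credit is $0.
First-Time Homebuyer Credit: income exceeds $108,700 by $40,636, which is 28 full-or-partial $1,500 increments; reduction = 28 × $25 = $700, leaving $492.
Property Tax Rebate: $149,336 is below the $161,000 cutoff, so the full $3,550 applies.
Total: $0 + $492 + $3,550 = $4,042.

$4,042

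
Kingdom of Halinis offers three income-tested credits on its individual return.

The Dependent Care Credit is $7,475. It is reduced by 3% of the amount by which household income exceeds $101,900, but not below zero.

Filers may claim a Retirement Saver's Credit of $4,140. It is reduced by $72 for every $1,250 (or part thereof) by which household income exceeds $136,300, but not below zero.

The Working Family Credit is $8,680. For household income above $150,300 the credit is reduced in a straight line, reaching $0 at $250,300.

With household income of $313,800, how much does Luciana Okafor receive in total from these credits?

$1,118

Dependent Care Credit: 3% of the $211,900 excess over $101,900 is $6,357; credit = $7,475 − $6,357 = $1,118.
Retirement Saver's Credit: income exceeds $136,300 by $177,500 → 142 increments × $72 = $10,224 ≥ base, so the credit is $0.
Working Family Credit: $313,800 is at or above $250,300, so the credit is $0.
Total: $1,118 + $0 + $0 = $1,118.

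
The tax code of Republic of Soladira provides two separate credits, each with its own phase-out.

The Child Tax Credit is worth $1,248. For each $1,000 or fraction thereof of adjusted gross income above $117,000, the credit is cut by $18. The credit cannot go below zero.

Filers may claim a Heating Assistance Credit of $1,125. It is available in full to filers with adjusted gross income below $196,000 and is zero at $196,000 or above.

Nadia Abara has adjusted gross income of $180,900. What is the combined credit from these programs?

$1,221

Child Tax Credit: income exceeds $117,000 by $63,900, which is 64 full-or-partial $1,000 increments; reduction = 64 × $18 = $1,152, leaving $96.
Heating Assistance Credit: $180,900 is below the $196,000 cutoff, so the full $1,125 applies.
Total: $96 + $1,125 = $1,221.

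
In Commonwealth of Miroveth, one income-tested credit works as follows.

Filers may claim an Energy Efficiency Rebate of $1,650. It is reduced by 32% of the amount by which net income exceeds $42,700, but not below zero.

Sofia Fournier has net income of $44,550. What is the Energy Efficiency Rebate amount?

Energy Efficiency Rebate: 32% of the $1,850 excess over $42,700 is $592; credit = $1,650 − $592 = $1,058.

$1,058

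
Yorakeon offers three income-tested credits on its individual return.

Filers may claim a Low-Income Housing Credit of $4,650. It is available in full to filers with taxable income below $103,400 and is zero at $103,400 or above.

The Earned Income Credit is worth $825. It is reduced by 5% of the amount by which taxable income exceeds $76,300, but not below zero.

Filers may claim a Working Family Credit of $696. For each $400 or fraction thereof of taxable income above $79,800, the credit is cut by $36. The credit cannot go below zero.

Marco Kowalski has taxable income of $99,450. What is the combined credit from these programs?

Low-Income Housing Credit: $99,450 is below the $103,400 cutoff, so the full $4,650 applies.
Earned Income Credit: 5% of the $23,150 excess over $76,300 is $1,157.50 ≥ base, so the credit is $0.
Working Family Credit: income exceeds $79,800 by $19,650 → 50 increments × $36 = $1,800 ≥ base, so the credit is $0.
Total: $4,650 + $0 + $0 = $4,650.

$4,650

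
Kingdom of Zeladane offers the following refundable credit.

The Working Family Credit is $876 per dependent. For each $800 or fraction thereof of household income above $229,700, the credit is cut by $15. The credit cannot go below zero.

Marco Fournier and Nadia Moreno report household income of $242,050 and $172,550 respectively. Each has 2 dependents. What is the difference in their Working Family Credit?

$240

Marco ($242,050): Working Family Credit: base = 2 × $876 = $1,752. income exceeds $229,700 by $12,350, which is 16 full-or-partial $800 increments; reduction = 16 × $15 = $240, leaving $1,512.
Nadia ($172,550): Working Family Credit: base = 2 × $876 = $1,752. $172,550 is at or below the $229,700 threshold, so the full $1,752 applies.
Difference: |$1,512 − $1,752| = $240.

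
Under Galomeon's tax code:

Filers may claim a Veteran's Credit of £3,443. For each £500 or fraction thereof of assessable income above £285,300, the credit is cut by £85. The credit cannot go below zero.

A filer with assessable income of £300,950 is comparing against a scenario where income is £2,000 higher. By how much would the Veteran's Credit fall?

£340

At £300,950 — income exceeds £285,300 by £15,650, which is 32 full-or-partial £500 increments; reduction = 32 × £85 = £2,720, leaving £723.
At £302,950 — income exceeds £285,300 by £17,650, which is 36 full-or-partial £500 increments; reduction = 36 × £85 = £3,060, leaving £383.
Lost: £723 − £383 = £340.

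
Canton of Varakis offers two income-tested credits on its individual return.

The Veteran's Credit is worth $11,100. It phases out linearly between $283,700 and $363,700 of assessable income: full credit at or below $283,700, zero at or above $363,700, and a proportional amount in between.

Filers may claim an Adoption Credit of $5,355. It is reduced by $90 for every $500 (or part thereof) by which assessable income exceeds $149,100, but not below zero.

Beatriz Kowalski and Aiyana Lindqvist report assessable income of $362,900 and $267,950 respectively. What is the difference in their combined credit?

Beatriz ($362,900): Veteran's Credit: $362,900 is $79,200 into a $80,000 phase-out range, leaving 800/80,000 of the credit: $11,100 × 800/80,000 = $111. Adoption Credit: income exceeds $149,100 by $213,800 → 428 increments × $90 = $38,520 ≥ base, so the credit is $0. total $111 + $0 = $111
Aiyana ($267,950): Veteran's Credit: $267,950 is at or below the $283,700 threshold, so the full $11,100 applies. Adoption Credit: income exceeds $149,100 by $118,850 → 238 increments × $90 = $21,420 ≥ base, so the credit is $0. total $11,100 + $0 = $11,100
Difference: |$111 − $11,100| = $10,989.

$10,989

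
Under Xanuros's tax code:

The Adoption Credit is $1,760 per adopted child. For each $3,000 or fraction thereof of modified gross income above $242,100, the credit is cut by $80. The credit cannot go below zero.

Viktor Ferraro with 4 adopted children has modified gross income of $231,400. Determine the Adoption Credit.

Adoption Credit: base = 4 × $1,760 = $7,040. $231,400 is at or below the $242,100 threshold, so the full $7,040 applies.

$7,040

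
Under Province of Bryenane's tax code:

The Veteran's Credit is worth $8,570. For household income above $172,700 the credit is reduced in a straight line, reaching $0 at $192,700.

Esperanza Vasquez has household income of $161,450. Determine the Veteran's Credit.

$8,570

Veteran's Credit: $161,450 is at or below the $172,700 threshold, so the full $8,570 applies.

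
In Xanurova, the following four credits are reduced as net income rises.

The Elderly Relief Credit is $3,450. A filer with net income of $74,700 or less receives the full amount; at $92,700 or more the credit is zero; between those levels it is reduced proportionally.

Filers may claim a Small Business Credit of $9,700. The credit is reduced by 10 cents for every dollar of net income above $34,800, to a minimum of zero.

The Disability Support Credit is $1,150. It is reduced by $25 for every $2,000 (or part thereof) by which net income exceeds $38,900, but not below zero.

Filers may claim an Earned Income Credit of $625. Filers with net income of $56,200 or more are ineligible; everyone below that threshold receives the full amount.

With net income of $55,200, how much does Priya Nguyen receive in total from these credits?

Elderly Relief Credit: $55,200 is at or below the $74,700 threshold, so the full $3,450 applies.
Small Business Credit: 10% of the $20,400 excess over $34,800 is $2,040; credit = $9,700 − $2,040 = $7,660.
Disability Support Credit: income exceeds $38,900 by $16,300, which is 9 full-or-partial $2,000 increments; reduction = 9 × $25 = $225, leaving $925.
Earned Income Credit: $55,200 is below the $56,200 cutoff, so the full $625 applies.
Total: $3,450 + $7,660 + $925 + $625 = $12,660.

$12,660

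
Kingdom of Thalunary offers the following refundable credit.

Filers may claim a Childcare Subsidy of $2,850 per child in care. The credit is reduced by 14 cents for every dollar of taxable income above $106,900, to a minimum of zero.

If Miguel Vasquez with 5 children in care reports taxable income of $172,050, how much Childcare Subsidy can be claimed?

Childcare Subsidy: base = 5 × $2,850 = $14,250. 14% of the $65,150 excess over $106,900 is $9,121; credit = $14,250 − $9,121 = $5,129.

$5,129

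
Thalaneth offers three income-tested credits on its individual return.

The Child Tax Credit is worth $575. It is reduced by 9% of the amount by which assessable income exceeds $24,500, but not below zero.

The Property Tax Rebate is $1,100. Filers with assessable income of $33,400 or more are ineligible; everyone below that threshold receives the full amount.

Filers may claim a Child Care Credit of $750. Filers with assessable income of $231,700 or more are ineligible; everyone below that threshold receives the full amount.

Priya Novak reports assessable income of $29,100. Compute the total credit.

Child Tax Credit: 9% of the $4,600 excess over $24,500 is $414; credit = $575 − $414 = $161.
Property Tax Rebate: $29,100 is below the $33,400 cutoff, so the full $1,100 applies.
Child Care Credit: $29,100 is below the $231,700 cutoff, so the full $750 applies.
Total: $161 + $1,100 + $750 = $2,011.

$2,011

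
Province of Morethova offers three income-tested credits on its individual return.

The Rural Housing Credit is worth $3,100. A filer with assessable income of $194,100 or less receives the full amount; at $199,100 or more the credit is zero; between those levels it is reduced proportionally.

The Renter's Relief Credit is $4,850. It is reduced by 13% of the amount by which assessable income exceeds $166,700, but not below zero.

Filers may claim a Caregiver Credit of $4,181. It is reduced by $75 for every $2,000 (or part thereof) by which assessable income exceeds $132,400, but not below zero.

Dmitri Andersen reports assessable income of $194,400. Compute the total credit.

$6,019

Rural Housing Credit: $194,400 is $300 into a $5,000 phase-out range, leaving 4,700/5,000 of the credit: $3,100 × 4,700/5,000 = $2,914.
Renter's Relief Credit: 13% of the $27,700 excess over $166,700 is $3,601; credit = $4,850 − $3,601 = $1,249.
Caregiver Credit: income exceeds $132,400 by $62,000, which is 31 full-or-partial $2,000 increments; reduction = 31 × $75 = $2,325, leaving $1,856.
Total: $2,914 + $1,249 + $1,856 = $6,019.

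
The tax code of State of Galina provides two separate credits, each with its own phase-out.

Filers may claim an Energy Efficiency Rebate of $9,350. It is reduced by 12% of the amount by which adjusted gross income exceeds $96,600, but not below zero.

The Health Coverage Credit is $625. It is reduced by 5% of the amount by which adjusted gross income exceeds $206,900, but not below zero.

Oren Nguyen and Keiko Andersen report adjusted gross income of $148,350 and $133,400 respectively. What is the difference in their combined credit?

Oren ($148,350): Energy Efficiency Rebate: 12% of the $51,750 excess over $96,600 is $6,210; credit = $9,350 − $6,210 = $3,140. Health Coverage Credit: $148,350 is at or below the $206,900 threshold, so the full $625 applies. total $3,140 + $625 = $3,765
Keiko ($133,400): Energy Efficiency Rebate: 12% of the $36,800 excess over $96,600 is $4,416; credit = $9,350 − $4,416 = $4,934. Health Coverage Credit: $133,400 is at or below the $206,900 threshold, so the full $625 applies. total $4,934 + $625 = $5,559
Difference: |$3,765 − $5,559| = $1,794.

$1,794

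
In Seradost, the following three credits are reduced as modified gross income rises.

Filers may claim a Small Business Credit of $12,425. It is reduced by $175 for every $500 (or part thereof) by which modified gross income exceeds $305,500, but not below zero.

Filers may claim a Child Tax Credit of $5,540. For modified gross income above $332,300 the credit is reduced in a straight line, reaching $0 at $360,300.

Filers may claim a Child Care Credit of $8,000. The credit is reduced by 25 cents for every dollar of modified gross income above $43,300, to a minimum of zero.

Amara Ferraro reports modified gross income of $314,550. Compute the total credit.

$14,640

Small Business Credit: income exceeds $305,500 by $9,050, which is 19 full-or-partial $500 increments; reduction = 19 × $175 = $3,325, leaving $9,100.
Child Tax Credit: $314,550 is at or below the $332,300 threshold, so the full $5,540 applies.
Child Care Credit: 25% of the $271,250 excess over $43,300 is $67,812.50 ≥ base, so the credit is $0.
Total: $9,100 + $5,540 + $0 = $14,640.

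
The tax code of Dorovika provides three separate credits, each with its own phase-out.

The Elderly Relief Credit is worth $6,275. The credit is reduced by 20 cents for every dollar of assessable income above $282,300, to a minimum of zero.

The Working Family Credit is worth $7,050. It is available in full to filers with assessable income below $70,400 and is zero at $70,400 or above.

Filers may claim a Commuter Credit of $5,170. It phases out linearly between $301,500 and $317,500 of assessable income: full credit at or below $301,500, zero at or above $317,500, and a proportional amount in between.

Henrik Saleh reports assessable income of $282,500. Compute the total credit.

Elderly Relief Credit: 20% of the $200 excess over $282,300 is $40; credit = $6,275 − $40 = $6,235.
Working Family Credit: $282,500 meets or exceeds the $70,400 cutoff, so the credit is $0.
Commuter Credit: $282,500 is at or below the $301,500 threshold, so the full $5,170 applies.
Total: $6,235 + $0 + $5,170 = $11,405.

$11,405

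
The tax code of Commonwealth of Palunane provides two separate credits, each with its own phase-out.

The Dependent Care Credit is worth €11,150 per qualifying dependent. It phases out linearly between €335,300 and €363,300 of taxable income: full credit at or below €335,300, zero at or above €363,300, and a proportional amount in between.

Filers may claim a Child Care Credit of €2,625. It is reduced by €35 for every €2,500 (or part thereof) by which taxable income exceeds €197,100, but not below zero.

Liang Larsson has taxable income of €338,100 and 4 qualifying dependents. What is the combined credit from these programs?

Dependent Care Credit: base = 4 × €11,150 = €44,600. €338,100 is €2,800 into a €28,000 phase-out range, leaving 25,200/28,000 of the credit: €44,600 × 25,200/28,000 = €40,140.
Child Care Credit: income exceeds €197,100 by €141,000, which is 57 full-or-partial €2,500 increments; reduction = 57 × €35 = €1,995, leaving €630.
Total: €40,140 + €630 = €40,770.

€40,770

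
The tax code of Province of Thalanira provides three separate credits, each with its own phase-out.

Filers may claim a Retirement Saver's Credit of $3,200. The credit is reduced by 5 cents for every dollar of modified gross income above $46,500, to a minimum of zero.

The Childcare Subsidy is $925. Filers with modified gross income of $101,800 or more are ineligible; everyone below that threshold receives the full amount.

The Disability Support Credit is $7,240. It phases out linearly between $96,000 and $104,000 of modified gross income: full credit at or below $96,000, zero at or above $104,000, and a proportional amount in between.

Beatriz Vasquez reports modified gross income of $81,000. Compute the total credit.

$9,640

Retirement Saver's Credit: 5% of the $34,500 excess over $46,500 is $1,725; credit = $3,200 − $1,725 = $1,475.
Childcare Subsidy: $81,000 is below the $101,800 cutoff, so the full $925 applies.
Disability Support Credit: $81,000 is at or below the $96,000 threshold, so the full $7,240 applies.
Total: $1,475 + $925 + $7,240 = $9,640.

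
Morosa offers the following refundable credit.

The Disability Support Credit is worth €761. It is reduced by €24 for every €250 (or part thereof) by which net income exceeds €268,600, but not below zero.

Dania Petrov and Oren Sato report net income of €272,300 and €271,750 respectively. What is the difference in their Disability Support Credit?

Dania (€272,300): Disability Support Credit: income exceeds €268,600 by €3,700, which is 15 full-or-partial €250 increments; reduction = 15 × €24 = €360, leaving €401.
Oren (€271,750): Disability Support Credit: income exceeds €268,600 by €3,150, which is 13 full-or-partial €250 increments; reduction = 13 × €24 = €312, leaving €449.
Difference: |€401 − €449| = €48.

€48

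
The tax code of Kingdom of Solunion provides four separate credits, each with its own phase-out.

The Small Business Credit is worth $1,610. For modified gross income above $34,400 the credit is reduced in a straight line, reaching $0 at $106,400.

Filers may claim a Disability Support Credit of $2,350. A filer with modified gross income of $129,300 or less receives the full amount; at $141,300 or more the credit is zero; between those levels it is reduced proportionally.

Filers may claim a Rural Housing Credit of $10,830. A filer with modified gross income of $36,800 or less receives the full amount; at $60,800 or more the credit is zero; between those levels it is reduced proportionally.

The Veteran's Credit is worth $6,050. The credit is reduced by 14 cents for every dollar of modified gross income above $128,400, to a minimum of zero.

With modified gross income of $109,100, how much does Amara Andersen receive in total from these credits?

Small Business Credit: $109,100 is at or above $106,400, so the credit is $0.
Disability Support Credit: $109,100 is at or below the $129,300 threshold, so the full $2,350 applies.
Rural Housing Credit: $109,100 is at or above $60,800, so the credit is $0.
Veteran's Credit: $109,100 is at or below the $128,400 threshold, so the full $6,050 applies.
Total: $0 + $2,350 + $0 + $6,050 = $8,400.

$8,400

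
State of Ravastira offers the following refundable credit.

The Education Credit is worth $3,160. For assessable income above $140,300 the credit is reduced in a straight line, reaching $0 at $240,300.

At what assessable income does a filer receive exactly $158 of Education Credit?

$235,300

$158 is 158/3,160 of the full $3,160, so 3,002/3,160 of the $100,000 range has been used: income = $140,300 + $100,000 × 3,002/3,160 = $235,300.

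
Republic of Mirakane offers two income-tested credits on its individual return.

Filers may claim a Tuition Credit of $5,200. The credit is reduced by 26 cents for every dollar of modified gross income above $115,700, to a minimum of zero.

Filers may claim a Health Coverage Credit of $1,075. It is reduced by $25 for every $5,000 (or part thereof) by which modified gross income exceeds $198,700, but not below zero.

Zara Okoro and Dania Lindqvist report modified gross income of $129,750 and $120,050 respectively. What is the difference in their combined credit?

Zara ($129,750): Tuition Credit: 26% of the $14,050 excess over $115,700 is $3,653; credit = $5,200 − $3,653 = $1,547. Health Coverage Credit: $129,750 is at or below the $198,700 threshold, so the full $1,075 applies. total $1,547 + $1,075 = $2,622
Dania ($120,050): Tuition Credit: 26% of the $4,350 excess over $115,700 is $1,131; credit = $5,200 − $1,131 = $4,069. Health Coverage Credit: $120,050 is at or below the $198,700 threshold, so the full $1,075 applies. total $4,069 + $1,075 = $5,144
Difference: |$2,622 − $5,144| = $2,522.

$2,522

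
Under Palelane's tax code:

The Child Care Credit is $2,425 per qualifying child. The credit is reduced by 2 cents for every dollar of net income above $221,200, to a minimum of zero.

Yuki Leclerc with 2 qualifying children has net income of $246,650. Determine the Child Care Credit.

Child Care Credit: base = 2 × $2,425 = $4,850. 2% of the $25,450 excess over $221,200 is $509; credit = $4,850 − $509 = $4,341.

$4,341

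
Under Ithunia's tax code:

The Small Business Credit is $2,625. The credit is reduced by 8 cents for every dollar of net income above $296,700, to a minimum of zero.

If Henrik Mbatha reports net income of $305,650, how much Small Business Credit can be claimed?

$1,909

Small Business Credit: 8% of the $8,950 excess over $296,700 is $716; credit = $2,625 − $716 = $1,909.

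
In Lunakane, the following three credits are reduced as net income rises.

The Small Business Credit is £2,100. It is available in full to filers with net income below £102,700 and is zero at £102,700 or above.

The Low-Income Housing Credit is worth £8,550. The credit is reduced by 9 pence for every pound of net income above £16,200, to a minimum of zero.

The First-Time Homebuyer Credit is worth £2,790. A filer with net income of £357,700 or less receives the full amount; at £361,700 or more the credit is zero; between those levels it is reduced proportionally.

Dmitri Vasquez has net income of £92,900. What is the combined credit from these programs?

Small Business Credit: £92,900 is below the £102,700 cutoff, so the full £2,100 applies.
Low-Income Housing Credit: 9% of the £76,700 excess over £16,200 is £6,903; credit = £8,550 − £6,903 = £1,647.
First-Time Homebuyer Credit: £92,900 is at or below the £357,700 threshold, so the full £2,790 applies.
Total: £2,100 + £1,647 + £2,790 = £6,537.

£6,537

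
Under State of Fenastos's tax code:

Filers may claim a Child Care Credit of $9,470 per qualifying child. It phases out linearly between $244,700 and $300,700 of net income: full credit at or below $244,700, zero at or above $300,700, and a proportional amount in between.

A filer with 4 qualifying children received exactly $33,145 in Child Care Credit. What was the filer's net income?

$251,700

Full credit = 4 × $9,470 = $37,880.
$33,145 is 33,145/37,880 of the full $37,880, so 4,735/37,880 of the $56,000 range has been used: income = $244,700 + $56,000 × 4,735/37,880 = $251,700.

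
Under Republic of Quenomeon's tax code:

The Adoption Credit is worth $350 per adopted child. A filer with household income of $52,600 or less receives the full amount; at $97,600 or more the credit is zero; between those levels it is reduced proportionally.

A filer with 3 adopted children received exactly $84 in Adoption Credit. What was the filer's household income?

Full credit = 3 × $350 = $1,050.
$84 is 84/1,050 of the full $1,050, so 966/1,050 of the $45,000 range has been used: income = $52,600 + $45,000 × 966/1,050 = $94,000.

$94,000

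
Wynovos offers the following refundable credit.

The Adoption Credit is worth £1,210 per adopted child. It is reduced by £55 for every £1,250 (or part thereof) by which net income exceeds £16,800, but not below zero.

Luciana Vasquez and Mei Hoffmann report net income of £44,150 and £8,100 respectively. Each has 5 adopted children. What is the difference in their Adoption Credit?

£1,210

Luciana (£44,150): Adoption Credit: base = 5 × £1,210 = £6,050. income exceeds £16,800 by £27,350, which is 22 full-or-partial £1,250 increments; reduction = 22 × £55 = £1,210, leaving £4,840.
Mei (£8,100): Adoption Credit: base = 5 × £1,210 = £6,050. £8,100 is at or below the £16,800 threshold, so the full £6,050 applies.
Difference: |£4,840 − £6,050| = £1,210.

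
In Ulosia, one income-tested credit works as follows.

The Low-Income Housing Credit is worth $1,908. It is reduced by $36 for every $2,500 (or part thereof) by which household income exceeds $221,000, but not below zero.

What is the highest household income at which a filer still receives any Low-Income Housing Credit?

After 52 increments the reduction is 52 × $36 = $1,872, leaving $36; one more increment wipes it out. Increment 52 ends at excess 52 × $2,500 = $130,000, so the highest qualifying income is $221,000 + $130,000 = $351,000.

$351,000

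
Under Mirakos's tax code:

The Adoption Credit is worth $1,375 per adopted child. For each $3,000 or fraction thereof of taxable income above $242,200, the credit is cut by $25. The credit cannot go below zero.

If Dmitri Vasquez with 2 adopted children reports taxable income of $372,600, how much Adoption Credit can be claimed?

Adoption Credit: base = 2 × $1,375 = $2,750. income exceeds $242,200 by $130,400, which is 44 full-or-partial $3,000 increments; reduction = 44 × $25 = $1,100, leaving $1,650.

$1,650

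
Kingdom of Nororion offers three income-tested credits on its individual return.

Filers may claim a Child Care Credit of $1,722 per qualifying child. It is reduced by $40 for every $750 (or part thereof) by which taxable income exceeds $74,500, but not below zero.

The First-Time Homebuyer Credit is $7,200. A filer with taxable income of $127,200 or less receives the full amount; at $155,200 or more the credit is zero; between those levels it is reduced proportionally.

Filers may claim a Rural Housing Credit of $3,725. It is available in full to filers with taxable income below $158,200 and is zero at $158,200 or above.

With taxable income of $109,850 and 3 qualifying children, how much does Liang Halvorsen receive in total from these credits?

Child Care Credit: base = 3 × $1,722 = $5,166. income exceeds $74,500 by $35,350, which is 48 full-or-partial $750 increments; reduction = 48 × $40 = $1,920, leaving $3,246.
First-Time Homebuyer Credit: $109,850 is at or below the $127,200 threshold, so the full $7,200 applies.
Rural Housing Credit: $109,850 is below the $158,200 cutoff, so the full $3,725 applies.
Total: $3,246 + $7,200 + $3,725 = $14,171.

$14,171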